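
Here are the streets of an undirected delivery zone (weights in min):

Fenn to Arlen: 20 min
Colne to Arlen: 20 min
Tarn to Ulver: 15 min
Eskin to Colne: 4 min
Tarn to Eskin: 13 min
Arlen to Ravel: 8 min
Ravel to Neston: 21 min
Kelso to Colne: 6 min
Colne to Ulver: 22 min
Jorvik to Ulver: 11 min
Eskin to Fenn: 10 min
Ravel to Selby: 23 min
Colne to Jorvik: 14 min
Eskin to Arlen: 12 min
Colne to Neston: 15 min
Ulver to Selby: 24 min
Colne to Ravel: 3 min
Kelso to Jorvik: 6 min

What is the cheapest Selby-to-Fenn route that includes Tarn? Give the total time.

62 min

Shortest Selby→Tarn: Selby–Ulver–Tarn = 39
Shortest Tarn→Fenn: Tarn–Eskin–Fenn = 23
Total via Tarn: 39 + 23 = 62 min.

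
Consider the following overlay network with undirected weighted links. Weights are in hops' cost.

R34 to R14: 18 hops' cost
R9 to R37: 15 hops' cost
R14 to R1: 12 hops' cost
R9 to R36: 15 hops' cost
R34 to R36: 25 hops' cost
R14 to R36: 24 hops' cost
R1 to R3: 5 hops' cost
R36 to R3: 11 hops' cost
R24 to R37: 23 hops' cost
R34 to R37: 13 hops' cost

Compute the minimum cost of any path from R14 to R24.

Enumerating some paths:
R14–R36–R9–R37–R24: 24+15+15+23 = 77
R14–R34–R37–R24: 18+13+23 = 54
R14–R1–R3–R36–R9–R37–R24: 12+5+11+15+15+23 = 81
The minimum is 54 hops' cost via R14–R34–R37–R24.

54 hops' cost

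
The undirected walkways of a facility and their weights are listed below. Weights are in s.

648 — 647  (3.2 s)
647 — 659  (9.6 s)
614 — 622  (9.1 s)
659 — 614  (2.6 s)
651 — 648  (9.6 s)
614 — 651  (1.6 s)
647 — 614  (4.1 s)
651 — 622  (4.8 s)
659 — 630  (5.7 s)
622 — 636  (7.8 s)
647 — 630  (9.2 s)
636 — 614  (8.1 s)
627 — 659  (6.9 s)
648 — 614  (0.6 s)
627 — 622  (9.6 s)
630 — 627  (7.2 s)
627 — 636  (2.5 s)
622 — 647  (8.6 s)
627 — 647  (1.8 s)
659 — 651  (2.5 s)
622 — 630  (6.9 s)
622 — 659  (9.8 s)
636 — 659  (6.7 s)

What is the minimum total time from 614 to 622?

6.4 s

Running Dijkstra from 614:
614: 0
648: 0.6  (via 614)
651: 1.6  (via 614)
659: 2.6  (via 614)
647: 3.8  (via 648)
627: 5.6  (via 647)
622: 6.4  (via 651)
Shortest route: 614–651–622 = 6.4 s.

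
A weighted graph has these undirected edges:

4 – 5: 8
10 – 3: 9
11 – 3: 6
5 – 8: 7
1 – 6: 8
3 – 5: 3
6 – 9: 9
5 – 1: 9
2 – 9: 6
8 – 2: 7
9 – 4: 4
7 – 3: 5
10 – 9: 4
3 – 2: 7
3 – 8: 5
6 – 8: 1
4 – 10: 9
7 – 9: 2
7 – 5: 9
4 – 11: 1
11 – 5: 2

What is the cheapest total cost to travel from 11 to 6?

Candidate routes:
11 → 5 → 3 → 8 → 6: 2+3+5+1 = 11
11 → 5 → 8 → 6: 2+7+1 = 10
Cheapest is 11 → 5 → 8 → 6 at 10.

10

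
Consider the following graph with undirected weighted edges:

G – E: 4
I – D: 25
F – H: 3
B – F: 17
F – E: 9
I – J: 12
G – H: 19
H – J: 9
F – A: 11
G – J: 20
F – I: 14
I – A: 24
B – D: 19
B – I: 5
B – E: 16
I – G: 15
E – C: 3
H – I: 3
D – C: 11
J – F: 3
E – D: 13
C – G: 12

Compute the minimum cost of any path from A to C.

23

Compare a few routes:
A - F - E - C: 11+9+3 = 23
A - F - E - G - C: 11+9+4+12 = 36
A - F - H - I - G - E - C: 11+3+3+15+4+3 = 39
Cheapest is A - F - E - C at 23.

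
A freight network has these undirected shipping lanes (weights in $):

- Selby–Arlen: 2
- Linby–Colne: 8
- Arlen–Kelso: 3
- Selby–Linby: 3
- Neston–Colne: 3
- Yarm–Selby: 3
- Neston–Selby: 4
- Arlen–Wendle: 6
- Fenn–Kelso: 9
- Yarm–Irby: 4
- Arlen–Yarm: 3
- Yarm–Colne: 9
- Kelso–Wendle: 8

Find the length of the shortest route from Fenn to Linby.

$17

Shortest distances from Fenn:
Fenn: 0
Kelso: 9  (via Fenn)
Arlen: 12  (via Kelso)
Selby: 14  (via Arlen)
Yarm: 15  (via Arlen)
Linby: 17  (via Selby)
Shortest route: Fenn–Kelso–Arlen–Selby–Linby = $17.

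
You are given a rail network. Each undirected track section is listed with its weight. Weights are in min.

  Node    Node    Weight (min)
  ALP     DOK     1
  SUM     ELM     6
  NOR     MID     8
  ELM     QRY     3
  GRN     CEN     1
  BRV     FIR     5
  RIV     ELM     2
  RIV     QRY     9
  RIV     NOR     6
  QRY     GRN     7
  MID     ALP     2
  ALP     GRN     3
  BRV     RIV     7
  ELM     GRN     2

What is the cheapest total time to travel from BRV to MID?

Shortest distances from BRV:
BRV: 0
FIR: 5  (via BRV)
RIV: 7  (via BRV)
ELM: 9  (via RIV)
GRN: 11  (via ELM)
CEN: 12  (via GRN)
QRY: 12  (via ELM)
NOR: 13  (via RIV)
ALP: 14  (via GRN)
SUM: 15  (via ELM)
DOK: 15  (via ALP)
MID: 16  (via ALP)
Shortest route: BRV–RIV–ELM–GRN–ALP–MID = 16 min.

16 min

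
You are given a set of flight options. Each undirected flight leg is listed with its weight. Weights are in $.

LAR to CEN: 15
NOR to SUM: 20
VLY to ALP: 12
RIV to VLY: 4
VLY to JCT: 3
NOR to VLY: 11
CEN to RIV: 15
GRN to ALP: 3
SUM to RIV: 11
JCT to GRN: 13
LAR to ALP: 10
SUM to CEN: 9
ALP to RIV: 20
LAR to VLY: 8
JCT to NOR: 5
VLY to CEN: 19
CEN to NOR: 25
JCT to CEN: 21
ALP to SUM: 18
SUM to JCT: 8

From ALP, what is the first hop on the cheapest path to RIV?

VLY

Candidate routes:
ALP - VLY - RIV: 12+4 = 16
ALP - RIV: 20 = 20
Cheapest is ALP - VLY - RIV at $16.
So from ALP the first move is to VLY.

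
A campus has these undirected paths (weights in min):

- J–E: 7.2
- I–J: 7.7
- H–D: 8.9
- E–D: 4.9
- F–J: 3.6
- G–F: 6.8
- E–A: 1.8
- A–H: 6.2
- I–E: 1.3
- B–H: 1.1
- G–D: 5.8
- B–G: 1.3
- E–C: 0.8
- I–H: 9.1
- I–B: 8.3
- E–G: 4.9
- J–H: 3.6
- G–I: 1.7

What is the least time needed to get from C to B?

Compare a few routes:
C - E - G - B: 0.8+4.9+1.3 = 7
C - E - I - G - B: 0.8+1.3+1.7+1.3 = 5.1
The minimum is 5.1 min via C - E - I - G - B.

5.1 min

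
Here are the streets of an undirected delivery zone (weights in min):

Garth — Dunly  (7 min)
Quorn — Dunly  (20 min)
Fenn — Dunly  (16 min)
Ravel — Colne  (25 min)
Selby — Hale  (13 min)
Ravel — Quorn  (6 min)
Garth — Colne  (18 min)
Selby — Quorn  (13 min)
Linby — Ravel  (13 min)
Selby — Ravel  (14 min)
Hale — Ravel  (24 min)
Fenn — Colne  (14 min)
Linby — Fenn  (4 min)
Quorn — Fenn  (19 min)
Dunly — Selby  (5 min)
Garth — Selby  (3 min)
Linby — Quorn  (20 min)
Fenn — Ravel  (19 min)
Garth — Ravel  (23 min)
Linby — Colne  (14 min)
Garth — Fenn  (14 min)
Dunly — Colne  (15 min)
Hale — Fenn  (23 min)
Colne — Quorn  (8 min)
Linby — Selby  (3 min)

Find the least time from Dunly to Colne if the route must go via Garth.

25 min

Shortest Dunly→Garth: Dunly–Garth = 7
Shortest Garth→Colne: Garth–Colne = 18
Total via Garth: 7 + 18 = 25 min.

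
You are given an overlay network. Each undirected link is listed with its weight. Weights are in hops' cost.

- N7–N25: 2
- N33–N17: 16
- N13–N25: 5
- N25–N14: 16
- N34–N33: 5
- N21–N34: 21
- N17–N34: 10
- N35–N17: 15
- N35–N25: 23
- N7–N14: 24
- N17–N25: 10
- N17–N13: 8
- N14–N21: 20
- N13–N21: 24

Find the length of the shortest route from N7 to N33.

27 hops' cost

Compare a few routes:
N7 → N25 → N17 → N34 → N33: 2+10+10+5 = 27
N7 → N25 → N17 → N33: 2+10+16 = 28
Cheapest is N7 → N25 → N17 → N34 → N33 at 27 hops' cost.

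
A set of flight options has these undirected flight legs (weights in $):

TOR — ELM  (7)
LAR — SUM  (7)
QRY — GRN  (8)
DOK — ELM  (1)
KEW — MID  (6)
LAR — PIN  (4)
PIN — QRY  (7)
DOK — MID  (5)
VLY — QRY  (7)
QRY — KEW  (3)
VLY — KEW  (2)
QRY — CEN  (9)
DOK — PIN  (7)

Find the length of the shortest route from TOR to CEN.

$31

Enumerating some paths:
TOR–ELM–DOK–PIN–QRY–CEN: 7+1+7+7+9 = 31
TOR–ELM–DOK–MID–KEW–VLY–QRY–CEN: 7+1+5+6+2+7+9 = 37
Cheapest is TOR–ELM–DOK–PIN–QRY–CEN at $31.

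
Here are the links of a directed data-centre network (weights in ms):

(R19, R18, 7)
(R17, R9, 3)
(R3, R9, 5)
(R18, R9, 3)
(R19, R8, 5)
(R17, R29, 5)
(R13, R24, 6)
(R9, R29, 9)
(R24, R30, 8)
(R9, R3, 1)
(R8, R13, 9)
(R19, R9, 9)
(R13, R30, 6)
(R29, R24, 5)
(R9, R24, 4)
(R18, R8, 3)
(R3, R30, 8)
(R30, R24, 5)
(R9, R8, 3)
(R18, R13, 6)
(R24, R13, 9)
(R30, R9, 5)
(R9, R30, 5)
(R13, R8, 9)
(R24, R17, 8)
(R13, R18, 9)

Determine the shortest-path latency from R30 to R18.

23 ms

Settle nodes by increasing distance from R30:
R30: 0
R9: 5  (via R30)
R24: 5  (via R30)
R3: 6  (via R9)
R8: 8  (via R9)
R17: 13  (via R24)
R29: 14  (via R9)
R13: 14  (via R24)
R18: 23  (via R13)
Shortest route: R30 → R24 → R13 → R18 = 23 ms.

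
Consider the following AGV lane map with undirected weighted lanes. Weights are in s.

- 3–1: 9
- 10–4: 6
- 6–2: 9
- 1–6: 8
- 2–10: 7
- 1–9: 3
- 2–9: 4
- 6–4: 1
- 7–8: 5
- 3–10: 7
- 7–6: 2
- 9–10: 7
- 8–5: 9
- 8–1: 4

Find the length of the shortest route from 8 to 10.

Enumerating some paths:
8 → 1 → 9 → 10: 4+3+7 = 14
8 → 1 → 9 → 2 → 10: 4+3+4+7 = 18
The minimum is 14 s via 8 → 1 → 9 → 10.

14 s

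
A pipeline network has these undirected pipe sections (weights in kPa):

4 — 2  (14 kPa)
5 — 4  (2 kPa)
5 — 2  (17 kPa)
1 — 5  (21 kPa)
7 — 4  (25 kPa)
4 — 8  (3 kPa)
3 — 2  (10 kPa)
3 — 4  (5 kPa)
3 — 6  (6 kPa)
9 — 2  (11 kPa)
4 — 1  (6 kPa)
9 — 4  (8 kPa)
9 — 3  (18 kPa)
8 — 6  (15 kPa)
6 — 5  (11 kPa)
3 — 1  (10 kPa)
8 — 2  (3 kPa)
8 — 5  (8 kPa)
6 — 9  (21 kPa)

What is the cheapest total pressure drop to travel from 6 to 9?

19 kPa

Shortest distances from 6:
6: 0
3: 6  (via 6)
4: 11  (via 3)
5: 11  (via 6)
8: 14  (via 4)
1: 16  (via 3)
2: 16  (via 3)
9: 19  (via 4)
Shortest route: 6 → 3 → 4 → 9 = 19 kPa.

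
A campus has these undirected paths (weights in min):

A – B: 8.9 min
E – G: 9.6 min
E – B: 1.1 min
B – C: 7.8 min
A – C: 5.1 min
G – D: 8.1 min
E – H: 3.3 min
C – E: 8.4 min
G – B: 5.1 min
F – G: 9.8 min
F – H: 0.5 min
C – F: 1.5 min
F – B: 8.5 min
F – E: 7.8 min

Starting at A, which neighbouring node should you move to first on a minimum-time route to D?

Enumerating some paths:
A–B–G–D: 8.9+5.1+8.1 = 22.1
A–C–F–G–D: 5.1+1.5+9.8+8.1 = 24.5
The minimum is 22.1 min via A–B–G–D.
So from A the first move is to B.

B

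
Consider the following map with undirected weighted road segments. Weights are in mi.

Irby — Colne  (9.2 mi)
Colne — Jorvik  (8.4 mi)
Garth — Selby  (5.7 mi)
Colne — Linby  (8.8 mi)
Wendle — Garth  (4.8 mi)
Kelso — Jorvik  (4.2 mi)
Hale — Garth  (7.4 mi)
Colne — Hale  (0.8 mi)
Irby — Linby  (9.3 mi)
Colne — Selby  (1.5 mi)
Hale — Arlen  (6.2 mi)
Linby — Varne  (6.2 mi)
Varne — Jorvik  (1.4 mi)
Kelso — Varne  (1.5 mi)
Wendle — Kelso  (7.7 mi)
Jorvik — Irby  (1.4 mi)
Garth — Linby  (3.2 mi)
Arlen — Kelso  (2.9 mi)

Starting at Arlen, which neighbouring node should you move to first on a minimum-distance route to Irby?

Kelso

Compare a few routes:
Arlen–Kelso–Varne–Jorvik–Irby: 2.9+1.5+1.4+1.4 = 7.2
Arlen–Kelso–Jorvik–Irby: 2.9+4.2+1.4 = 8.5
Cheapest is Arlen–Kelso–Varne–Jorvik–Irby at 7.2 mi.
So from Arlen the first move is to Kelso.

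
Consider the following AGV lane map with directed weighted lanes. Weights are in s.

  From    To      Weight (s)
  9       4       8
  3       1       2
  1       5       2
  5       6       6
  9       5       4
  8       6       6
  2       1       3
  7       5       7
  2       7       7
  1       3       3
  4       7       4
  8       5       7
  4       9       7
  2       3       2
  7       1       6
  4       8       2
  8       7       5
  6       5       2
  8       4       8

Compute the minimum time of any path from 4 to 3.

13 s

Candidate routes:
4 - 7 - 1 - 3: 4+6+3 = 13
4 - 8 - 7 - 1 - 3: 2+5+6+3 = 16
The minimum is 13 s via 4 - 7 - 1 - 3.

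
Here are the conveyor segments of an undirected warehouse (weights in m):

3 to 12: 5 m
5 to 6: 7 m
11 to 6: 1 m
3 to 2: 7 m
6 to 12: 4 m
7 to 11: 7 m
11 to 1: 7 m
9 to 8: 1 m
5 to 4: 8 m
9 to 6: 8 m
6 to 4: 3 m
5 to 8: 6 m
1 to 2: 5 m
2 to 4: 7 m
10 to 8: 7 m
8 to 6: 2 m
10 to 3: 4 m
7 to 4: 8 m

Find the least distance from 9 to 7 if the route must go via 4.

14 m

Best 9 to 4: 9 → 8 → 6 → 4 costing 6
Best 4 to 7: 4 → 7 costing 8
Total via 4: 6 + 8 = 14 m.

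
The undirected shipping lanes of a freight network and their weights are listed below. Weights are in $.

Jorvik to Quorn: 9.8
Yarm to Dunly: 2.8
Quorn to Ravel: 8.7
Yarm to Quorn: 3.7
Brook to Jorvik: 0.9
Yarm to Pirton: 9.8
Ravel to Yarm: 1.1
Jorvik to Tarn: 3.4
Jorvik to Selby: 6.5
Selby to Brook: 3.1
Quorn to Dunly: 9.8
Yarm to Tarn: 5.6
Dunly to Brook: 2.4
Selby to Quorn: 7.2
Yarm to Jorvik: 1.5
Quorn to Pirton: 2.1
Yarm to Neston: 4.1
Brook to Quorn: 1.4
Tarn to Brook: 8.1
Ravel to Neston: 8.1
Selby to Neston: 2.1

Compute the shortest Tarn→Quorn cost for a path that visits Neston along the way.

Shortest Tarn→Neston: Tarn → Jorvik → Yarm → Neston = 9
Best Neston to Quorn: Neston → Selby → Brook → Quorn costing 6.6
Total via Neston: 9 + 6.6 = $15.6.

$15.6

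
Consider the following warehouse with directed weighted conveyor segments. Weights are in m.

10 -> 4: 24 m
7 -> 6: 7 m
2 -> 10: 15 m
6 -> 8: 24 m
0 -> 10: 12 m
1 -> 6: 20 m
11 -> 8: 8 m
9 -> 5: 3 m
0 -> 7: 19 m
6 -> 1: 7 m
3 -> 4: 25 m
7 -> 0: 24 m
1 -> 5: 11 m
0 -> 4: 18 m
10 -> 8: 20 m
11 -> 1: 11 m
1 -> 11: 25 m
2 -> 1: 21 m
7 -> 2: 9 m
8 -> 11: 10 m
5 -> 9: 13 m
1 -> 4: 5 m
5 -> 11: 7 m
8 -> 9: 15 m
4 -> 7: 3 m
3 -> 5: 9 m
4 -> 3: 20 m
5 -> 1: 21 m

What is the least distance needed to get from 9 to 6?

36 m

Settle nodes by increasing distance from 9:
9: 0
5: 3  (via 9)
11: 10  (via 5)
8: 18  (via 11)
1: 21  (via 11)
4: 26  (via 1)
7: 29  (via 4)
6: 36  (via 7)
Shortest route: 9 → 5 → 11 → 1 → 4 → 7 → 6 = 36 m.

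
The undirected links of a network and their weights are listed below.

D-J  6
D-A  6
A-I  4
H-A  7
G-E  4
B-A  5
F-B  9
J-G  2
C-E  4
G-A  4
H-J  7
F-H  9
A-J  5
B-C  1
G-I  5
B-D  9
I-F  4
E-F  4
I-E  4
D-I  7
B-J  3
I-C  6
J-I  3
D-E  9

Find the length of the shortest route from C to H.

11

Shortest distances from C:
C: 0
B: 1  (via C)
E: 4  (via C)
J: 4  (via B)
A: 6  (via B)
G: 6  (via J)
I: 6  (via C)
F: 8  (via E)
D: 10  (via B)
H: 11  (via J)
Shortest route: C → B → J → H = 11.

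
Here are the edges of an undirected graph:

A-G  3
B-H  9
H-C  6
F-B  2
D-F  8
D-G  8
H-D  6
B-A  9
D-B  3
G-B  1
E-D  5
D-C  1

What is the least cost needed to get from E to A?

Running Dijkstra from E:
E: 0
D: 5  (via E)
C: 6  (via D)
B: 8  (via D)
G: 9  (via B)
F: 10  (via B)
H: 11  (via D)
A: 12  (via G)
Shortest route: E–D–B–G–A = 12.

12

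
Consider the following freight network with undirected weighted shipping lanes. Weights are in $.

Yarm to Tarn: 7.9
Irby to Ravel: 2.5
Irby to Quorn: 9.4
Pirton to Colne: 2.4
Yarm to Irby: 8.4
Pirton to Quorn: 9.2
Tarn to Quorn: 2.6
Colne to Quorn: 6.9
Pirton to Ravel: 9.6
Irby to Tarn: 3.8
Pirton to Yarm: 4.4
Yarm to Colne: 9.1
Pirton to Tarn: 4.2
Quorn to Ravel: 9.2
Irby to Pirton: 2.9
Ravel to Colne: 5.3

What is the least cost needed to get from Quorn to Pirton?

Candidate routes:
Quorn → Colne → Pirton: 6.9+2.4 = 9.3
Quorn → Tarn → Irby → Pirton: 2.6+3.8+2.9 = 9.3
Quorn → Tarn → Pirton: 2.6+4.2 = 6.8
Quorn → Pirton: 9.2 = 9.2
The minimum is $6.8 via Quorn → Tarn → Pirton.

$6.8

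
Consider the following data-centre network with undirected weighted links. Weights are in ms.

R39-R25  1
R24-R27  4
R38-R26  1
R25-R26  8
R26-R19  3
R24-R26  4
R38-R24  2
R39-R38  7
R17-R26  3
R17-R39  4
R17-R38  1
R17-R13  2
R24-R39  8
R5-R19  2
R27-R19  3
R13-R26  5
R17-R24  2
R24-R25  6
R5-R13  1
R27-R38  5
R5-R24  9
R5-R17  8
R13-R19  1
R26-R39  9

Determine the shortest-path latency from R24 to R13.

Running Dijkstra from R24:
R24: 0
R38: 2  (via R24)
R17: 2  (via R24)
R26: 3  (via R38)
R27: 4  (via R24)
R13: 4  (via R17)
Shortest route: R24 → R17 → R13 = 4 ms.

4 ms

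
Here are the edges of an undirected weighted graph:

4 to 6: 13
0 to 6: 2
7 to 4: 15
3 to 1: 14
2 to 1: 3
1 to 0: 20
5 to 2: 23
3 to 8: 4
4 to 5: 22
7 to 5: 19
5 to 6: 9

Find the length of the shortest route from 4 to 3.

Candidate routes:
4–6–5–2–1–3: 13+9+23+3+14 = 62
4–6–0–1–3: 13+2+20+14 = 49
4–5–2–1–3: 22+23+3+14 = 62
Cheapest is 4–6–0–1–3 at 49.

49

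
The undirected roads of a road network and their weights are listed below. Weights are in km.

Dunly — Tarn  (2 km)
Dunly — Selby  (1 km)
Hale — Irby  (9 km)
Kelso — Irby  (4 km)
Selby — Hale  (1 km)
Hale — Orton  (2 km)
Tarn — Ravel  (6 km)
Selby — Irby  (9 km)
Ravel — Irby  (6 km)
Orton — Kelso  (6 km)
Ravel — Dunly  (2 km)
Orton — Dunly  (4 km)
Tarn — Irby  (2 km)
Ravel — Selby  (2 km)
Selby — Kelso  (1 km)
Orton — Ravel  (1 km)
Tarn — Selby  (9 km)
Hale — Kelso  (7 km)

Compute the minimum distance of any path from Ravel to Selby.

2 km

Settle nodes by increasing distance from Ravel:
Ravel: 0
Orton: 1  (via Ravel)
Selby: 2  (via Ravel)
Shortest route: Ravel–Selby = 2 km.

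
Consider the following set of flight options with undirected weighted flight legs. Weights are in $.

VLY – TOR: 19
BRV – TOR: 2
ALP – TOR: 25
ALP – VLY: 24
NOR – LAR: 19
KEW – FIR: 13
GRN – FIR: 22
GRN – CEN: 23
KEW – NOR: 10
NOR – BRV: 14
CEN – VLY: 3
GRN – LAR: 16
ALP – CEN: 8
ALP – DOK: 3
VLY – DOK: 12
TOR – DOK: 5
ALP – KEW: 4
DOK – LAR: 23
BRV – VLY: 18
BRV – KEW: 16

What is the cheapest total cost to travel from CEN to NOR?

Compare a few routes:
CEN - ALP - KEW - NOR: 8+4+10 = 22
CEN - VLY - DOK - ALP - KEW - NOR: 3+12+3+4+10 = 32
The minimum is $22 via CEN - ALP - KEW - NOR.

$22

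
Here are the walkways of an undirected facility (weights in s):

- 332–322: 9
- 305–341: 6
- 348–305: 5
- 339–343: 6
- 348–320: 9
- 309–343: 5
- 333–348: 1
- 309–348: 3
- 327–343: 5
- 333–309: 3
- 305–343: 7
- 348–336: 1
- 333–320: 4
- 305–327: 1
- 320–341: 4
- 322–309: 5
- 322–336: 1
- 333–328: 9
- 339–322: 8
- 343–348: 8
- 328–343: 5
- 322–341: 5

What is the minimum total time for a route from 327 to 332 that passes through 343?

24 s

Shortest 327→343: 327–343 = 5
Best 343 to 332: 343–309–322–332 costing 19
Total via 343: 5 + 19 = 24 s.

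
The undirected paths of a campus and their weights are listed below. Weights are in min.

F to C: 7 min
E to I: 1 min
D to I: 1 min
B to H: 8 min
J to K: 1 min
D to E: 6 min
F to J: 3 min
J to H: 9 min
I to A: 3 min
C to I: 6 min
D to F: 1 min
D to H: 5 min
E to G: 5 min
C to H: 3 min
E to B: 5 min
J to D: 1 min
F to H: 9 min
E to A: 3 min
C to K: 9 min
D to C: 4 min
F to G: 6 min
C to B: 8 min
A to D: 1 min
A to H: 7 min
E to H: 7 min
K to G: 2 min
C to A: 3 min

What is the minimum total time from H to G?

9 min

Running Dijkstra from H:
H: 0
C: 3  (via H)
D: 5  (via H)
A: 6  (via C)
F: 6  (via D)
I: 6  (via D)
J: 6  (via D)
E: 7  (via H)
K: 7  (via J)
B: 8  (via H)
G: 9  (via K)
Shortest route: H–D–J–K–G = 9 min.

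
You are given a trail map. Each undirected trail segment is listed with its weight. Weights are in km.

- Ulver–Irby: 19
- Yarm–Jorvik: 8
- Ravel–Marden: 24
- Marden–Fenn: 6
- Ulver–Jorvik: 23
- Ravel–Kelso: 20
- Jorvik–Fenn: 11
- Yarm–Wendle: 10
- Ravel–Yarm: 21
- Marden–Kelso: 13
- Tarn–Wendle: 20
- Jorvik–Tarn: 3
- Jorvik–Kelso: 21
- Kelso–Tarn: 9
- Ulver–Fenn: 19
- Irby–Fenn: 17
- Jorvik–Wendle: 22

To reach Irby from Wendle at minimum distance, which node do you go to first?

Candidate routes:
Wendle → Yarm → Jorvik → Ulver → Irby: 10+8+23+19 = 60
Wendle → Yarm → Jorvik → Fenn → Irby: 10+8+11+17 = 46
Wendle → Jorvik → Fenn → Irby: 22+11+17 = 50
Wendle → Tarn → Jorvik → Fenn → Irby: 20+3+11+17 = 51
The minimum is 46 km via Wendle → Yarm → Jorvik → Fenn → Irby.
So from Wendle the first move is to Yarm.

Yarm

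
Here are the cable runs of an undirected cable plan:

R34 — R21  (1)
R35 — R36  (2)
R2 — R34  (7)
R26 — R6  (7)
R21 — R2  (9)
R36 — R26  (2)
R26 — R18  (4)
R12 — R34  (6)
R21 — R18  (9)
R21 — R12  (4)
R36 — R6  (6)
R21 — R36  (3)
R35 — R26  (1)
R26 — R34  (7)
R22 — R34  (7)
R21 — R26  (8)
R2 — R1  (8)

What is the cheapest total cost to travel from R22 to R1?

Enumerating some paths:
R22 - R34 - R21 - R2 - R1: 7+1+9+8 = 25
R22 - R34 - R2 - R1: 7+7+8 = 22
R22 - R34 - R12 - R21 - R2 - R1: 7+6+4+9+8 = 34
R22 - R34 - R26 - R36 - R21 - R2 - R1: 7+7+2+3+9+8 = 36
Cheapest is R22 - R34 - R2 - R1 at 22.

22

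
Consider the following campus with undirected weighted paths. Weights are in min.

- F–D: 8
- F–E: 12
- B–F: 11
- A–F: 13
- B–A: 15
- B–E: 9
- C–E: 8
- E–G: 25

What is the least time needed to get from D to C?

28 min

Shortest distances from D:
D: 0
F: 8  (via D)
B: 19  (via F)
E: 20  (via F)
A: 21  (via F)
C: 28  (via E)
Shortest route: D–F–E–C = 28 min.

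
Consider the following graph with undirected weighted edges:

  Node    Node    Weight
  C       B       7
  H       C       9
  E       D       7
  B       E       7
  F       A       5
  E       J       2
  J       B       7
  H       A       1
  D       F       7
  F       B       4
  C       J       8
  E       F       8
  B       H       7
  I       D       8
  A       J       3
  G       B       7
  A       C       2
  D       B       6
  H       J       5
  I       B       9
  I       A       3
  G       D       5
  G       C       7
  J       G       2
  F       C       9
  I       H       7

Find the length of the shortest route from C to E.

7

Running Dijkstra from C:
C: 0
A: 2  (via C)
H: 3  (via A)
I: 5  (via A)
J: 5  (via A)
B: 7  (via C)
E: 7  (via J)
Shortest route: C → A → J → E = 7.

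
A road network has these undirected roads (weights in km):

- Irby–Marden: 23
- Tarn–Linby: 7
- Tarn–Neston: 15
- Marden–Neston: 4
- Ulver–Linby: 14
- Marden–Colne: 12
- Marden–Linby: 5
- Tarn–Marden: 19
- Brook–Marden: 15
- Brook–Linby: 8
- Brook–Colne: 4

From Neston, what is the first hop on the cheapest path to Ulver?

Marden

Enumerating some paths:
Neston → Tarn → Linby → Ulver: 15+7+14 = 36
Neston → Marden → Linby → Ulver: 4+5+14 = 23
Neston → Marden → Brook → Linby → Ulver: 4+15+8+14 = 41
Cheapest is Neston → Marden → Linby → Ulver at 23 km.
So from Neston the first move is to Marden.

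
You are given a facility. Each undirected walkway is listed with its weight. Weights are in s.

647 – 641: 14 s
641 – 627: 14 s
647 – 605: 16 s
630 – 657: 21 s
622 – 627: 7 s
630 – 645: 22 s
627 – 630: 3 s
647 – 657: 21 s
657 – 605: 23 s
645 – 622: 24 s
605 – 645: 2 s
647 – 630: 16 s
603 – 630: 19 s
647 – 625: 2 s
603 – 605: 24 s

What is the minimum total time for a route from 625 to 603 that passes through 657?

Shortest 625→657: 625 → 647 → 657 = 23
Shortest 657→603: 657 → 630 → 603 = 40
Total via 657: 23 + 40 = 63 s.

63 s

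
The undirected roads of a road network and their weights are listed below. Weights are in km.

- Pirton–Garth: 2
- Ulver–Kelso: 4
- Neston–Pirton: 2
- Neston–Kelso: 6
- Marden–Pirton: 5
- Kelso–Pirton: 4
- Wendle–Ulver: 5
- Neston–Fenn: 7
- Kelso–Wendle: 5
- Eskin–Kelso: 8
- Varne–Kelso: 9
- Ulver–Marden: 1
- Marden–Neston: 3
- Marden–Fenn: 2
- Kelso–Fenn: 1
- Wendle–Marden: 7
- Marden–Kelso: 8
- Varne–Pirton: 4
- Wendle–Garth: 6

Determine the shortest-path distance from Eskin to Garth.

14 km

Running Dijkstra from Eskin:
Eskin: 0
Kelso: 8  (via Eskin)
Fenn: 9  (via Kelso)
Marden: 11  (via Fenn)
Pirton: 12  (via Kelso)
Ulver: 12  (via Kelso)
Wendle: 13  (via Kelso)
Neston: 14  (via Kelso)
Garth: 14  (via Pirton)
Shortest route: Eskin → Kelso → Pirton → Garth = 14 km.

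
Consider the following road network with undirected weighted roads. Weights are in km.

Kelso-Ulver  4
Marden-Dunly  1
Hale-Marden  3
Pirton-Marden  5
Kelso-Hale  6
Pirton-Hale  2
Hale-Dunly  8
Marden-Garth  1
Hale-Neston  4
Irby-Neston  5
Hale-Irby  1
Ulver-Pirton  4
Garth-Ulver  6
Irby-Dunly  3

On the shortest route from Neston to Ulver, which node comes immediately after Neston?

Enumerating some paths:
Neston - Irby - Hale - Pirton - Ulver: 5+1+2+4 = 12
Neston - Hale - Pirton - Ulver: 4+2+4 = 10
Cheapest is Neston - Hale - Pirton - Ulver at 10 km.
So from Neston the first move is to Hale.

Hale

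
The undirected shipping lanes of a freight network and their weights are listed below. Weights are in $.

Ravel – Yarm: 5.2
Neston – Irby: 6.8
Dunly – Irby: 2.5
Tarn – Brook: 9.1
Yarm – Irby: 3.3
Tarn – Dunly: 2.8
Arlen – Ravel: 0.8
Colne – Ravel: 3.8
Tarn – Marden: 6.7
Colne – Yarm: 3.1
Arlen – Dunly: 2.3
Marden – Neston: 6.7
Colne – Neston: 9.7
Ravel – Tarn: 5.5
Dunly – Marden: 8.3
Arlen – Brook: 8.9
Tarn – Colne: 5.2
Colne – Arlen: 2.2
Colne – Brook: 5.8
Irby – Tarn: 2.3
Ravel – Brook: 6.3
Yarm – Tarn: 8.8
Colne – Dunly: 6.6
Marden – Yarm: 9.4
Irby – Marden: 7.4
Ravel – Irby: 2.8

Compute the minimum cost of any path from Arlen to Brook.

Compare a few routes:
Arlen → Colne → Brook: 2.2+5.8 = 8
Arlen → Brook: 8.9 = 8.9
Arlen → Ravel → Brook: 0.8+6.3 = 7.1
Arlen → Ravel → Colne → Brook: 0.8+3.8+5.8 = 10.4
Cheapest is Arlen → Ravel → Brook at $7.1.

$7.1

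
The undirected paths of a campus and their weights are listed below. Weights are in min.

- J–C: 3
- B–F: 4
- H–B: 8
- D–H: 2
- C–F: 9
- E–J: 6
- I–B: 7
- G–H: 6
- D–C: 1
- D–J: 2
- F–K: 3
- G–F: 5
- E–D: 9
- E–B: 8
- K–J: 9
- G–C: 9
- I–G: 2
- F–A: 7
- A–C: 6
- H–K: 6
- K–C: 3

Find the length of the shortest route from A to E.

Running Dijkstra from A:
A: 0
C: 6  (via A)
D: 7  (via C)
F: 7  (via A)
H: 9  (via D)
J: 9  (via C)
K: 9  (via C)
B: 11  (via F)
G: 12  (via F)
I: 14  (via G)
E: 15  (via J)
Shortest route: A–C–J–E = 15 min.

15 min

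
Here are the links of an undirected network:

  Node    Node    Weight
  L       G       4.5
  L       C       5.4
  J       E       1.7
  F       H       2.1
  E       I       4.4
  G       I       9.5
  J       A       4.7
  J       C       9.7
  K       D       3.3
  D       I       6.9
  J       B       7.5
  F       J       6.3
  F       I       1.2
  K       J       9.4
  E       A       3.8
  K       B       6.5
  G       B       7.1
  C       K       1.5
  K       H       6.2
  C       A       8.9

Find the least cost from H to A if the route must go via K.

16.6

Best H to K: H → K costing 6.2
Best K to A: K → C → A costing 10.4
Total via K: 6.2 + 10.4 = 16.6.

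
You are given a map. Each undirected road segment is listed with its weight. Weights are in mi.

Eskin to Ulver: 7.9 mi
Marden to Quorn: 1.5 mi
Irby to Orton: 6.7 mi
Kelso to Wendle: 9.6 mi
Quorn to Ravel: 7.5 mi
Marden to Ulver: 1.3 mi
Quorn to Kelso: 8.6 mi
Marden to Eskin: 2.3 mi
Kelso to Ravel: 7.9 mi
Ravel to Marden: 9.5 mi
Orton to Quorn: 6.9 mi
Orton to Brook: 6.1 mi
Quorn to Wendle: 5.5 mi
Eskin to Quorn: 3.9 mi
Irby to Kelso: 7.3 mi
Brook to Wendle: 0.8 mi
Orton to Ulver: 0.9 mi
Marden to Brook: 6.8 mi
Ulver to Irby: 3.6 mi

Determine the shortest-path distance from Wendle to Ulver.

Shortest distances from Wendle:
Wendle: 0
Brook: 0.8  (via Wendle)
Quorn: 5.5  (via Wendle)
Orton: 6.9  (via Brook)
Marden: 7  (via Quorn)
Ulver: 7.8  (via Orton)
Shortest route: Wendle–Brook–Orton–Ulver = 7.8 mi.

7.8 mi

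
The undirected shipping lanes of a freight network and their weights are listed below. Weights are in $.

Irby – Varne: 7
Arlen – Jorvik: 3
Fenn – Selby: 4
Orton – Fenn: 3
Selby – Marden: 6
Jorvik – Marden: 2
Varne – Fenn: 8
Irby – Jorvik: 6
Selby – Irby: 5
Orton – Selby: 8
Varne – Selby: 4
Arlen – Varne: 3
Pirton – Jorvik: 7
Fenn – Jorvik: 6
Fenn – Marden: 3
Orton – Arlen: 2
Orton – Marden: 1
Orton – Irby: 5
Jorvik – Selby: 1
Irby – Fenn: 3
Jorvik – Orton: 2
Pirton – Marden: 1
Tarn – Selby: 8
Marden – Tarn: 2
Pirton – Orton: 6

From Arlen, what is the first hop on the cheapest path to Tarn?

Orton

Enumerating some paths:
Arlen - Orton - Marden - Tarn: 2+1+2 = 5
Arlen - Jorvik - Marden - Tarn: 3+2+2 = 7
Cheapest is Arlen - Orton - Marden - Tarn at $5.
So from Arlen the first move is to Orton.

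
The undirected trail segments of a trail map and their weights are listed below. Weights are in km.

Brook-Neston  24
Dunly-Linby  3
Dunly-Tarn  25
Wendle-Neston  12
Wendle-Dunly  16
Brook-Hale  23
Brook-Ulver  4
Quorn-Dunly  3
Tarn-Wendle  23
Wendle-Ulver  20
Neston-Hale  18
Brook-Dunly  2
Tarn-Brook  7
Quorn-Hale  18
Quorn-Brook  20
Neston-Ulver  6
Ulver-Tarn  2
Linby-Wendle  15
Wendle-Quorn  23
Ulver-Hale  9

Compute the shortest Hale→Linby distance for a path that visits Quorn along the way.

24 km

Shortest Hale→Quorn: Hale–Quorn = 18
Shortest Quorn→Linby: Quorn–Dunly–Linby = 6
Total via Quorn: 18 + 6 = 24 km.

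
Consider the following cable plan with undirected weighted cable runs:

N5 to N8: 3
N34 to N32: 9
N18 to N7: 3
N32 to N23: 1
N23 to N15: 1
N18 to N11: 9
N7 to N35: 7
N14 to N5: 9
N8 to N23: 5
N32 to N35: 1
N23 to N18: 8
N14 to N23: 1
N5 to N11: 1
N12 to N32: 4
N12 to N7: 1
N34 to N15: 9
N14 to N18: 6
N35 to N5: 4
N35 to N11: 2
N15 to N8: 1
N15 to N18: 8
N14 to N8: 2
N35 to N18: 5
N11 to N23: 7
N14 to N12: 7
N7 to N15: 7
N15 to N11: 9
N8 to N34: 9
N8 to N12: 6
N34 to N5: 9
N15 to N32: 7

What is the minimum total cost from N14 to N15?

Candidate routes:
N14–N8–N15: 2+1 = 3
N14–N23–N15: 1+1 = 2
Cheapest is N14–N23–N15 at 2.

2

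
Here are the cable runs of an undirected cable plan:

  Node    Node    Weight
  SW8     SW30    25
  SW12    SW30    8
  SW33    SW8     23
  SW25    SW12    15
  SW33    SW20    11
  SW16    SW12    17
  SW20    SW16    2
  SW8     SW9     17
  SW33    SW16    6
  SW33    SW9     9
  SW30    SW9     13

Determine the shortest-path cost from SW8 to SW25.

Candidate routes:
SW8 - SW30 - SW12 - SW25: 25+8+15 = 48
SW8 - SW9 - SW30 - SW12 - SW25: 17+13+8+15 = 53
SW8 - SW33 - SW16 - SW12 - SW25: 23+6+17+15 = 61
Cheapest is SW8 - SW30 - SW12 - SW25 at 48.

48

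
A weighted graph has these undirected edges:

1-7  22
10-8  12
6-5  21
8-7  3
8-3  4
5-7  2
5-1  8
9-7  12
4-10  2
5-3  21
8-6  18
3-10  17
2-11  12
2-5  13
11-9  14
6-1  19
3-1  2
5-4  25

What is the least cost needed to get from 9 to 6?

33

Enumerating some paths:
9 → 7 → 5 → 6: 12+2+21 = 35
9 → 7 → 8 → 6: 12+3+18 = 33
9 → 7 → 8 → 3 → 1 → 6: 12+3+4+2+19 = 40
The minimum is 33 via 9 → 7 → 8 → 6.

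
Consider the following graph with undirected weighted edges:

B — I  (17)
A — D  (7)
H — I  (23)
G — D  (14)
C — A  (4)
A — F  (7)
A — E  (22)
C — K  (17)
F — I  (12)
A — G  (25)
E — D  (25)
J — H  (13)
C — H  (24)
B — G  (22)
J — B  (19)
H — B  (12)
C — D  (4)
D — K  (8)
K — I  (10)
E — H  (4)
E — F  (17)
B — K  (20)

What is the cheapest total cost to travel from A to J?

Shortest distances from A:
A: 0
C: 4  (via A)
D: 7  (via A)
F: 7  (via A)
K: 15  (via D)
I: 19  (via F)
G: 21  (via D)
E: 22  (via A)
H: 26  (via E)
B: 35  (via K)
J: 39  (via H)
Shortest route: A → E → H → J = 39.

39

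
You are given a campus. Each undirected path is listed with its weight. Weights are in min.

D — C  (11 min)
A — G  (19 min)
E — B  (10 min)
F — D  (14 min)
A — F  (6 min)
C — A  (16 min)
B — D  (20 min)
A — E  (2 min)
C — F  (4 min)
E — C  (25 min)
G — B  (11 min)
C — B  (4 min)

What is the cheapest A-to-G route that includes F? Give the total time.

Shortest A→F: A–F = 6
Shortest F→G: F–C–B–G = 19
Total via F: 6 + 19 = 25 min.

25 min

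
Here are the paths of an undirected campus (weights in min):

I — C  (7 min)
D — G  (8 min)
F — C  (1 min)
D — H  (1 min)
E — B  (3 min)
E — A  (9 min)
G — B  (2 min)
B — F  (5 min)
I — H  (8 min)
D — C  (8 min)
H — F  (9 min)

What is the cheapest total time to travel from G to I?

Compare a few routes:
G–B–F–C–I: 2+5+1+7 = 15
G–D–H–I: 8+1+8 = 17
The minimum is 15 min via G–B–F–C–I.

15 min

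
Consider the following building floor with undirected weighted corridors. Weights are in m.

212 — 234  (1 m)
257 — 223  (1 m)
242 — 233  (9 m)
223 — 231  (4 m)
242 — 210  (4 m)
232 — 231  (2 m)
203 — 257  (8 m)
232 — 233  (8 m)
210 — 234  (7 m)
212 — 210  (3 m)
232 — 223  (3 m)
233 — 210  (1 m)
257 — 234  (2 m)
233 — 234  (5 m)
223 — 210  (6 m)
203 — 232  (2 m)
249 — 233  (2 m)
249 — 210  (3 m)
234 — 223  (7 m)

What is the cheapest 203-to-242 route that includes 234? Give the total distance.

16 m

Shortest 203→234: 203–232–223–257–234 = 8
Shortest 234→242: 234–212–210–242 = 8
Total via 234: 8 + 8 = 16 m.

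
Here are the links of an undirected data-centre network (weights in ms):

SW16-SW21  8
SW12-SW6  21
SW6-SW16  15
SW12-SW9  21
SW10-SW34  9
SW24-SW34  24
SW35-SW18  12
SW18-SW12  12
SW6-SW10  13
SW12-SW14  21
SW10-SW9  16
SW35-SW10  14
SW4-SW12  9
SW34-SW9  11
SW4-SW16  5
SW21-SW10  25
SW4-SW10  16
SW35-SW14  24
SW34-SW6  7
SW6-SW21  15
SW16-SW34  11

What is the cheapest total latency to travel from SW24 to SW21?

43 ms

Settle nodes by increasing distance from SW24:
SW24: 0
SW34: 24  (via SW24)
SW6: 31  (via SW34)
SW10: 33  (via SW34)
SW9: 35  (via SW34)
SW16: 35  (via SW34)
SW4: 40  (via SW16)
SW21: 43  (via SW16)
Shortest route: SW24–SW34–SW16–SW21 = 43 ms.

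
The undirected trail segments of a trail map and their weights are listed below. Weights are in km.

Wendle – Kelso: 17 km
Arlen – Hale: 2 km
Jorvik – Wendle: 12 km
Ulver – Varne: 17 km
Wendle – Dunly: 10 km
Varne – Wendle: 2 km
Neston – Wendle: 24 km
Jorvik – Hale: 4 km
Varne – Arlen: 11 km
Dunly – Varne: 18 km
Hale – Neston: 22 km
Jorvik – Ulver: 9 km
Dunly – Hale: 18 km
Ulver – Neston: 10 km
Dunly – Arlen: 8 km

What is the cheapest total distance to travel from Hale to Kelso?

32 km

Compare a few routes:
Hale - Jorvik - Wendle - Kelso: 4+12+17 = 33
Hale - Arlen - Dunly - Wendle - Kelso: 2+8+10+17 = 37
Hale - Arlen - Varne - Wendle - Kelso: 2+11+2+17 = 32
Hale - Dunly - Wendle - Kelso: 18+10+17 = 45
The minimum is 32 km via Hale - Arlen - Varne - Wendle - Kelso.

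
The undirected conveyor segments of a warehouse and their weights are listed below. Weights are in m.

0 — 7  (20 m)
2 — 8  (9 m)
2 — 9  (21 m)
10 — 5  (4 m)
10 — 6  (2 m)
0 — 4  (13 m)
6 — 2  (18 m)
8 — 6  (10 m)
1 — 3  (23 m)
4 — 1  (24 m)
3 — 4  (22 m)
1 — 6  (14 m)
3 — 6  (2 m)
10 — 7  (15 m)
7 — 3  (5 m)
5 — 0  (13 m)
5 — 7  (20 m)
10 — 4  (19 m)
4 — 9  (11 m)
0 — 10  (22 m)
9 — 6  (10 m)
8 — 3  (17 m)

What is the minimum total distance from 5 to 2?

Shortest distances from 5:
5: 0
10: 4  (via 5)
6: 6  (via 10)
3: 8  (via 6)
0: 13  (via 5)
7: 13  (via 3)
8: 16  (via 6)
9: 16  (via 6)
1: 20  (via 6)
4: 23  (via 10)
2: 24  (via 6)
Shortest route: 5–10–6–2 = 24 m.

24 m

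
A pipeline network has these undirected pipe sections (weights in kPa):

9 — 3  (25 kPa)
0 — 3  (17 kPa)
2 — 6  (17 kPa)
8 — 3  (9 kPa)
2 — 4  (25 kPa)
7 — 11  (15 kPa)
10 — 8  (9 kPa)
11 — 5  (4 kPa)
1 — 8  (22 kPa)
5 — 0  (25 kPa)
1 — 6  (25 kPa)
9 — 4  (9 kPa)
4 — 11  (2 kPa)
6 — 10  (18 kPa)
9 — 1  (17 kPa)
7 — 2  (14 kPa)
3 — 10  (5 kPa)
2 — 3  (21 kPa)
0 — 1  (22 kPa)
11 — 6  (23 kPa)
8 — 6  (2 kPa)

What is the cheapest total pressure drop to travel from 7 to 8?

Candidate routes:
7 → 2 → 6 → 8: 14+17+2 = 33
7 → 11 → 6 → 8: 15+23+2 = 40
The minimum is 33 kPa via 7 → 2 → 6 → 8.

33 kPa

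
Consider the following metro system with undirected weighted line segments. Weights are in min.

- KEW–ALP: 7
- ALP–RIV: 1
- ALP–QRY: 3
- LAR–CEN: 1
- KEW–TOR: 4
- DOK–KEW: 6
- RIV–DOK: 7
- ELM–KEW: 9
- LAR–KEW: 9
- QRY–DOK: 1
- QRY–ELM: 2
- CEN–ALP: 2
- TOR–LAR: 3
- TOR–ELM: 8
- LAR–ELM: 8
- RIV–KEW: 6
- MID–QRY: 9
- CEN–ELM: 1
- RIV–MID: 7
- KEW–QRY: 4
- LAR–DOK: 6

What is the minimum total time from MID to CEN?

10 min

Compare a few routes:
MID - QRY - ELM - CEN: 9+2+1 = 12
MID - RIV - ALP - CEN: 7+1+2 = 10
Cheapest is MID - RIV - ALP - CEN at 10 min.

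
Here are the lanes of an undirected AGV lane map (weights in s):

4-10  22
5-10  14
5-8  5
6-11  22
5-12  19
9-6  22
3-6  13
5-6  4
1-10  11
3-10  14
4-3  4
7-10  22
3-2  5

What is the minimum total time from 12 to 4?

40 s

Compare a few routes:
12 → 5 → 10 → 3 → 4: 19+14+14+4 = 51
12 → 5 → 10 → 4: 19+14+22 = 55
12 → 5 → 6 → 3 → 10 → 4: 19+4+13+14+22 = 72
12 → 5 → 6 → 3 → 4: 19+4+13+4 = 40
The minimum is 40 s via 12 → 5 → 6 → 3 → 4.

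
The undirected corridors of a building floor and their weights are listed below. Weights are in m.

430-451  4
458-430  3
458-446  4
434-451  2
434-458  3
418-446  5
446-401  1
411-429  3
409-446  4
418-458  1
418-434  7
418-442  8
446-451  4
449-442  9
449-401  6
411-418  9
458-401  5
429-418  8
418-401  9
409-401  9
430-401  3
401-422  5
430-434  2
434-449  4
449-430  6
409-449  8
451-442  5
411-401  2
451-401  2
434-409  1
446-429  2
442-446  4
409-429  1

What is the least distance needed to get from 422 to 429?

8 m

Candidate routes:
422–401–446–409–429: 5+1+4+1 = 11
422–401–451–434–409–429: 5+2+2+1+1 = 11
422–401–446–429: 5+1+2 = 8
422–401–411–429: 5+2+3 = 10
Cheapest is 422–401–446–429 at 8 m.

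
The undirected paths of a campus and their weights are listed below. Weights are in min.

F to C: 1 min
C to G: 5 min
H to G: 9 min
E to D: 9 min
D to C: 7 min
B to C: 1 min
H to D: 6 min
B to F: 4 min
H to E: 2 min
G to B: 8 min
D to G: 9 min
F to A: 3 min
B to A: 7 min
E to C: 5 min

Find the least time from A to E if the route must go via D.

Best A to D: A–F–C–D costing 11
Shortest D→E: D–H–E = 8
Total via D: 11 + 8 = 19 min.

19 min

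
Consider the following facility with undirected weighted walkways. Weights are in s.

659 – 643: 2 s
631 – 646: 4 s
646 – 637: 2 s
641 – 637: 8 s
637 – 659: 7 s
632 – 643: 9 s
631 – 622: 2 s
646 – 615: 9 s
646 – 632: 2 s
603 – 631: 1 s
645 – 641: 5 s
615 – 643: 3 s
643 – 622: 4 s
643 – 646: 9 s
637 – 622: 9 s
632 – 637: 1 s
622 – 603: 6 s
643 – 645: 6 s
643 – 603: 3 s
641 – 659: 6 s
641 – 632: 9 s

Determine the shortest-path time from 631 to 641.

12 s

Running Dijkstra from 631:
631: 0
603: 1  (via 631)
622: 2  (via 631)
643: 4  (via 603)
646: 4  (via 631)
659: 6  (via 643)
632: 6  (via 646)
637: 6  (via 646)
615: 7  (via 643)
645: 10  (via 643)
641: 12  (via 659)
Shortest route: 631 → 603 → 643 → 659 → 641 = 12 s.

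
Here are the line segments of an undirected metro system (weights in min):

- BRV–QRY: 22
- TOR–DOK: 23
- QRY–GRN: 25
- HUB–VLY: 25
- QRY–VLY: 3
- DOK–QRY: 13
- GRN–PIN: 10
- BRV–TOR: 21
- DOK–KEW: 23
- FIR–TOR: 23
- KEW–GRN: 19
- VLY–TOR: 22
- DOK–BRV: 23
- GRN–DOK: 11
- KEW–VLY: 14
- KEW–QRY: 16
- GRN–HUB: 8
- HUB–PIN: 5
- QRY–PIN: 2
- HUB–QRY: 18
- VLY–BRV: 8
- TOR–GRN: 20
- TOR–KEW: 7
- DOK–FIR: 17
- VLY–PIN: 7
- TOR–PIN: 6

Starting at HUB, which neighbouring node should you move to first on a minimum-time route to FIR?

PIN

Candidate routes:
HUB–PIN–QRY–DOK–FIR: 5+2+13+17 = 37
HUB–GRN–DOK–FIR: 8+11+17 = 36
HUB–PIN–TOR–FIR: 5+6+23 = 34
Cheapest is HUB–PIN–TOR–FIR at 34 min.
So from HUB the first move is to PIN.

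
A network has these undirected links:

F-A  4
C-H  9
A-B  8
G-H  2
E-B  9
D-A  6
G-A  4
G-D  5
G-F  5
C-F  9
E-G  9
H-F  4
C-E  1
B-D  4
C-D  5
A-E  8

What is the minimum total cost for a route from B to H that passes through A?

14

Shortest B→A: B–A = 8
Best A to H: A–G–H costing 6
Total via A: 8 + 6 = 14.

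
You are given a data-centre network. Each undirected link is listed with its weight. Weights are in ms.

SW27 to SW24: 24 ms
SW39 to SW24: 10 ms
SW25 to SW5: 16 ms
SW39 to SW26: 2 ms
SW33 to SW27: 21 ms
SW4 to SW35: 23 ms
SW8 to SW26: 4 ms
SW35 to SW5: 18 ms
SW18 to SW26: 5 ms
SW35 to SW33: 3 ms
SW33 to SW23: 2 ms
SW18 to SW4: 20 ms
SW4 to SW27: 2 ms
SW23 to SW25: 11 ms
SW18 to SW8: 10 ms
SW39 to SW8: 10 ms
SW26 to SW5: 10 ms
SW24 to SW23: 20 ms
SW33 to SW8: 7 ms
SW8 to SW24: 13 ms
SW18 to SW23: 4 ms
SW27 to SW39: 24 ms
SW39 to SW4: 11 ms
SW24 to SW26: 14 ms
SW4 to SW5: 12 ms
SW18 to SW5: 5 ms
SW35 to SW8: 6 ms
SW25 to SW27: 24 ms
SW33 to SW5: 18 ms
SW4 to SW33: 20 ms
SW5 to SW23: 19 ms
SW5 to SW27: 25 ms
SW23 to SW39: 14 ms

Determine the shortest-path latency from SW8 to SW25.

Enumerating some paths:
SW8–SW26–SW18–SW23–SW25: 4+5+4+11 = 24
SW8–SW33–SW23–SW25: 7+2+11 = 20
SW8–SW35–SW33–SW23–SW25: 6+3+2+11 = 22
The minimum is 20 ms via SW8–SW33–SW23–SW25.

20 ms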